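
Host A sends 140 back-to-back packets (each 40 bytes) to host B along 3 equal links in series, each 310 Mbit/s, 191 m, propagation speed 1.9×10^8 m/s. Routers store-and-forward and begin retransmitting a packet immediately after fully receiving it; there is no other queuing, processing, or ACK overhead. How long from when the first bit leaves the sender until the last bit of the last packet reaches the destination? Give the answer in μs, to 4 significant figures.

Per-hop transmission t_tx = L/R = 320/310000000 = 1.03226 μs.
Per-hop propagation t_prop = 191/190000000 = 1.00526 μs.
Pipeline fill: first packet needs 3·t_tx to clear all hops; remaining 139 packets each add one t_tx.
Total = (3+140-1)·t_tx + 3·t_prop = 142·1.03226 + 3·1.00526 = 149.6 μs.

149.6 μs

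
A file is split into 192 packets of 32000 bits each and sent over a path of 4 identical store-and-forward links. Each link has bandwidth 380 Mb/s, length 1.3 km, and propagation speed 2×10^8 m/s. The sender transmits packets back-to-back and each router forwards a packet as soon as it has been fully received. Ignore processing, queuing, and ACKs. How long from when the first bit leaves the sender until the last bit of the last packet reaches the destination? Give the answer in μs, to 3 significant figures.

16400 μs

Per-hop transmission t_tx = L/R = 32000/380000000 = 84.2105 μs.
Per-hop propagation t_prop = 1300/200000000 = 6.5 μs.
Pipeline fill: first packet needs 4·t_tx to clear all hops; remaining 191 packets each add one t_tx.
Total = (4+192-1)·t_tx + 4·t_prop = 195·84.2105 + 4·6.5 = 16400 μs.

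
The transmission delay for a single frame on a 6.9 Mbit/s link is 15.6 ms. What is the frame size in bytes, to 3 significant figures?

L = R × t_tx = 6900000 b/s × 0.0156 s = 107640 bits.
In bytes: 107640 / 8 = 13500 bytes.

13500 bytes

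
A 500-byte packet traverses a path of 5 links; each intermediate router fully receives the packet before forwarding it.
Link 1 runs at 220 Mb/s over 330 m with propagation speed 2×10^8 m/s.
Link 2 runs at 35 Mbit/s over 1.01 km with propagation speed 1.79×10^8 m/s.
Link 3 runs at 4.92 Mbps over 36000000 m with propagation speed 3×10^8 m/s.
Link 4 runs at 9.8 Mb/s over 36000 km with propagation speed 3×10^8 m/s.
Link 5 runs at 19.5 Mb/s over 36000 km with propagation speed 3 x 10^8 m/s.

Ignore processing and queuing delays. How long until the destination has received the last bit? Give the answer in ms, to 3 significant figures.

362 ms

L = 500 × 8 = 4000 bits.
Transmission delays (L/R per hop): 0.0181818, 0.114286, 0.813008, 0.408163, 0.205128 ms; sum = 1.55877 ms.
Propagation delays (d/s per hop): 0.00165, 0.00564246, 120, 120, 120 ms; sum = 360.007 ms.
End-to-end = 362 ms.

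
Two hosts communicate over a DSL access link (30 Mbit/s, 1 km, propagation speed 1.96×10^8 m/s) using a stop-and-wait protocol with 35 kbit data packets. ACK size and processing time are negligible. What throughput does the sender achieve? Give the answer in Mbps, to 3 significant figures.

29.7 Mbps

t_tx = L/R = 35000/30000000 = 0.00116667 s.
t_prop = 1000/196000000 = 5.10204e-06 s; RTT = 1.02041e-05 s.
Cycle = t_tx + RTT = 0.00117687 s.
Throughput = L / cycle = 35000 / 0.00117687 = 29.7 Mbps.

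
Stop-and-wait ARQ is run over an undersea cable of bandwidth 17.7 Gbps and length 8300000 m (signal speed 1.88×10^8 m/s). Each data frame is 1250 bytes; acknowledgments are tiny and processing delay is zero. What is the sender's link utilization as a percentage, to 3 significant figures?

t_tx = L/R = 10000/17700000000 = 5.64972e-07 s.
t_prop = 8300000/188000000 = 0.0441489 s; RTT = 0.0882979 s.
Cycle = t_tx + RTT = 0.0882984 s.
Utilization = t_tx / cycle = 5.64972e-07/0.0882984 = 0.000640 %.

0.000640 %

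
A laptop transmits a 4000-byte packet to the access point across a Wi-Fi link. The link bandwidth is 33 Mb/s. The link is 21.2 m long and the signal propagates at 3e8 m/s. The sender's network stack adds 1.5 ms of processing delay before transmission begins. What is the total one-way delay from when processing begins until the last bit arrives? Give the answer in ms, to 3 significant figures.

L = 4000 × 8 = 32000 bits.
Transmission delay = L/R = 32000 / 33000000 = 0.969697 ms.
Propagation delay = d/s = 21.2 m / 300000000 m/s = 7.06667e-05 ms.
Plus processing delay 1.5 ms = 1.5 ms.
Total = 2.47 ms.

2.47 ms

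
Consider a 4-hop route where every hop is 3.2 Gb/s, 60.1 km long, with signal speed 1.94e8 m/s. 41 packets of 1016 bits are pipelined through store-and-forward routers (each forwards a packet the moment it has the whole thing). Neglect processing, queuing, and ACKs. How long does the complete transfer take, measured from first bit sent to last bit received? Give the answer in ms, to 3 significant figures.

Per-hop transmission t_tx = L/R = 1016/3200000000 = 0.0003175 ms.
Per-hop propagation t_prop = 60100/194000000 = 0.309794 ms.
Pipeline fill: first packet needs 4·t_tx to clear all hops; remaining 40 packets each add one t_tx.
Total = (4+41-1)·t_tx + 4·t_prop = 44·0.0003175 + 4·0.309794 = 1.25 ms.

1.25 ms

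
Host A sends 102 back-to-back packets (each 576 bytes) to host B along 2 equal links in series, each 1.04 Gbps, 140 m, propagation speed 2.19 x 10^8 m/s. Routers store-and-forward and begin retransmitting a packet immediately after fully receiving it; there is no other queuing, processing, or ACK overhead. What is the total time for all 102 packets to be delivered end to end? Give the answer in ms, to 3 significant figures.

Per-hop transmission t_tx = L/R = 4608/1040000000 = 0.00443077 ms.
Per-hop propagation t_prop = 140/219000000 = 0.000639269 ms.
Pipeline fill: first packet needs 2·t_tx to clear all hops; remaining 101 packets each add one t_tx.
Total = (2+102-1)·t_tx + 2·t_prop = 103·0.00443077 + 2·0.000639269 = 0.458 ms.

0.458 ms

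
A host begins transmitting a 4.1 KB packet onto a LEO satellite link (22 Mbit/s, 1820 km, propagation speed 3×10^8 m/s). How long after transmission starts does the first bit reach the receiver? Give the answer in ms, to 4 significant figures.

First bit experiences only propagation delay: d/s = 1820000/300000000 = 6.067 ms.

6.067 ms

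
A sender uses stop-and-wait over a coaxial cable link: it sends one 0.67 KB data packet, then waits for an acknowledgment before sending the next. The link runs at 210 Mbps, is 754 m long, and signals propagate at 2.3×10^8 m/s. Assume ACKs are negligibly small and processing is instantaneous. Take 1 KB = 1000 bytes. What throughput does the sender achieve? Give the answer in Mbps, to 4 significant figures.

167.1 Mbps

t_tx = L/R = 5360/210000000 = 2.55238e-05 s.
t_prop = 754/2.3e+08 = 3.27826e-06 s; RTT = 6.55652e-06 s.
Cycle = t_tx + RTT = 3.20803e-05 s.
Throughput = L / cycle = 5360 / 3.20803e-05 = 167.1 Mbps.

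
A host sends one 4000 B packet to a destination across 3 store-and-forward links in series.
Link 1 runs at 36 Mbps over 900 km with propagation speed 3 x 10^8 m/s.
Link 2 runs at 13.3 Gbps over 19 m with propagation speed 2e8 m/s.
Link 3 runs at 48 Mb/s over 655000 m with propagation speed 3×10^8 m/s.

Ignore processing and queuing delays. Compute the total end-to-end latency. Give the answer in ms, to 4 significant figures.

L = 4000 × 8 = 32000 bits.
Transmission delays (L/R per hop): 0.888889, 0.00240602, 0.666667 ms; sum = 1.55796 ms.
Propagation delays (d/s per hop): 3, 9.5e-05, 2.18333 ms; sum = 5.18343 ms.
End-to-end = 6.741 ms.

6.741 ms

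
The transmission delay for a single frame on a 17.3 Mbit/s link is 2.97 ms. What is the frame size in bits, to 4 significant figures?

L = R × t_tx = 17300000 b/s × 0.00297 s = 51381 bits.

51380 bits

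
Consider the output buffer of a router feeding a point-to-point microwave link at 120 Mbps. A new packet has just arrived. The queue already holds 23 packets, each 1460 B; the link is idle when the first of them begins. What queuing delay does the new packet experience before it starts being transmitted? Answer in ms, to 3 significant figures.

2.24 ms

Each queued packet: L/R = 11680/120000000 = 0.0973333 ms.
23 queued → 2.23867 ms.
Queuing delay = 2.24 ms.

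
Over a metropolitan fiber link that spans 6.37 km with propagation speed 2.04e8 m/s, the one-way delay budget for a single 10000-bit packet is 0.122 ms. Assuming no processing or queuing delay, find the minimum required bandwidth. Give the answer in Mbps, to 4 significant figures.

Propagation delay = 6370 / 204000000 = 0.0312255 ms.
Transmission budget = 0.122 − 0.0312255 = 0.0907745 ms.
R ≥ L / t_tx = 10000 bits / 9.07745e-05 s = 110.2 Mbps.

110.2 Mbps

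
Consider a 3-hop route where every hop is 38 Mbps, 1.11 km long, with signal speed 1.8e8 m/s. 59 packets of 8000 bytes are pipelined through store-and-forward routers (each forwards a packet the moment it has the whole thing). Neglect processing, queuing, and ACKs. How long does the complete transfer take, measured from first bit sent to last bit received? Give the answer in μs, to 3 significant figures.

103000 μs

Per-hop transmission t_tx = L/R = 64000/38000000 = 1684.21 μs.
Per-hop propagation t_prop = 1110/180000000 = 6.16667 μs.
Pipeline fill: first packet needs 3·t_tx to clear all hops; remaining 58 packets each add one t_tx.
Total = (3+59-1)·t_tx + 3·t_prop = 61·1684.21 + 3·6.16667 = 103000 μs.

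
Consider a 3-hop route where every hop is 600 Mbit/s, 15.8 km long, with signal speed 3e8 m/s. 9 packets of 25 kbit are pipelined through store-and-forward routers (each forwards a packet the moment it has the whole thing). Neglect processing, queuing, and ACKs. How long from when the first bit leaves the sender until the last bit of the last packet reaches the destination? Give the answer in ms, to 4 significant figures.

Per-hop transmission t_tx = L/R = 25000/600000000 = 0.0416667 ms.
Per-hop propagation t_prop = 15800/300000000 = 0.0526667 ms.
Pipeline fill: first packet needs 3·t_tx to clear all hops; remaining 8 packets each add one t_tx.
Total = (3+9-1)·t_tx + 3·t_prop = 11·0.0416667 + 3·0.0526667 = 0.6163 ms.

0.6163 ms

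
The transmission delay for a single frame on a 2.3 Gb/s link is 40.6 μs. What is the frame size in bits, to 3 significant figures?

93400 bits

L = R × t_tx = 2300000000 b/s × 4.06e-05 s = 93380 bits.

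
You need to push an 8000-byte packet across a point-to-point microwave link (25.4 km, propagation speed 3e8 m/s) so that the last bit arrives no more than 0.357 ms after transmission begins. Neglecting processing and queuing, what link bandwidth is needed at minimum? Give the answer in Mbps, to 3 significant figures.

L = 64000 bits.
Propagation delay = 25400 / 300000000 = 0.0846667 ms.
Transmission budget = 0.357 − 0.0846667 = 0.272333 ms.
R ≥ L / t_tx = 64000 bits / 0.000272333 s = 235 Mbps.

235 Mbps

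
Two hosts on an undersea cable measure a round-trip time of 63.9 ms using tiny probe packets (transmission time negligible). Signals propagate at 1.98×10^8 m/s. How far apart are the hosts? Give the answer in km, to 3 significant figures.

6330 km

One-way propagation = RTT/2 = 31.95 ms.
d = s × t = 198000000 × 0.03195 = 6330 km.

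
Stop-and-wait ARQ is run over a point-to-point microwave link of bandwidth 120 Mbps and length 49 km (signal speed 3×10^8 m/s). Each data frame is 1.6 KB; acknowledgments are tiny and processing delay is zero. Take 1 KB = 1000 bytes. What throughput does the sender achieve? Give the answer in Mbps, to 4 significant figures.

29.54 Mbps

t_tx = L/R = 12800/120000000 = 0.000106667 s.
t_prop = 49000/300000000 = 0.000163333 s; RTT = 0.000326667 s.
Cycle = t_tx + RTT = 0.000433333 s.
Throughput = L / cycle = 12800 / 0.000433333 = 29.54 Mbps.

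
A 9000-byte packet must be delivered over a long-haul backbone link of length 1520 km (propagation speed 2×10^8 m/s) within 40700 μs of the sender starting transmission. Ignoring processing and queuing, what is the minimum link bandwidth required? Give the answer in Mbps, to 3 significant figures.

L = 72000 bits.
Propagation delay = 1520000 / 200000000 = 7600 μs.
Transmission budget = 40700 − 7600 = 33100 μs.
R ≥ L / t_tx = 72000 bits / 0.0331 s = 2.18 Mbps.

2.18 Mbps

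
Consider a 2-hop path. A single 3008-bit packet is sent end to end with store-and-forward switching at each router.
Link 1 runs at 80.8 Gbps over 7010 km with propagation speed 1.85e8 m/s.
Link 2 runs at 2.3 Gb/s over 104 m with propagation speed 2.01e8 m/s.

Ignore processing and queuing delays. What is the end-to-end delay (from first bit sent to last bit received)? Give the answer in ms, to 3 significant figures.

37.9 ms

Transmission delays (L/R per hop): 3.72277e-05, 0.00130783 ms; sum = 0.00134505 ms.
Propagation delays (d/s per hop): 37.8919, 0.000517413 ms; sum = 37.8924 ms.
End-to-end = 37.9 ms.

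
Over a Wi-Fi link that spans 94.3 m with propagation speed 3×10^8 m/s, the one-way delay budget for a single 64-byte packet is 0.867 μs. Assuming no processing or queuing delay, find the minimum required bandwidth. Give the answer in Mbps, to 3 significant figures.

L = 512 bits.
Propagation delay = 94.3 / 300000000 = 0.314333 μs.
Transmission budget = 0.867 − 0.314333 = 0.552667 μs.
R ≥ L / t_tx = 512 bits / 5.52667e-07 s = 926 Mbps.

926 Mbps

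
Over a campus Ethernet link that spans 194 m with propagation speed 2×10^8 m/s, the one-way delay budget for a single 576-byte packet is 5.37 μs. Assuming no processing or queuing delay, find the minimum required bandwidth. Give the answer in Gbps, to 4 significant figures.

1.047 Gbps

L = 4608 bits.
Propagation delay = 194 / 200000000 = 0.97 μs.
Transmission budget = 5.37 − 0.97 = 4.4 μs.
R ≥ L / t_tx = 4608 bits / 4.4e-06 s = 1.047 Gbps.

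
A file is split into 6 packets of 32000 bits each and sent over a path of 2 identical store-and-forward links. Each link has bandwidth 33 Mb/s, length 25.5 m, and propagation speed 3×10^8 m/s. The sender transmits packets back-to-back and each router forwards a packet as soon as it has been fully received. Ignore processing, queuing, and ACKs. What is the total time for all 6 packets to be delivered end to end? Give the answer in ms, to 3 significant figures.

6.79 ms

Per-hop transmission t_tx = L/R = 32000/33000000 = 0.969697 ms.
Per-hop propagation t_prop = 25.5/300000000 = 8.5e-05 ms.
Pipeline fill: first packet needs 2·t_tx to clear all hops; remaining 5 packets each add one t_tx.
Total = (2+6-1)·t_tx + 2·t_prop = 7·0.969697 + 2·8.5e-05 = 6.79 ms.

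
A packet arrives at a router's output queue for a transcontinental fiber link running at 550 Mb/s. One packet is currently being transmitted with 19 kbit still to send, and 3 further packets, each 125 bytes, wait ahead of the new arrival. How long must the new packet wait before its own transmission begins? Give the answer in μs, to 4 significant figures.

40.00 μs

Each queued packet: L/R = 1000/550000000 = 1.81818 μs.
3 queued → 5.45455 μs.
Plus remaining 19000 bits of current packet: 34.5455 μs.
Queuing delay = 40.00 μs.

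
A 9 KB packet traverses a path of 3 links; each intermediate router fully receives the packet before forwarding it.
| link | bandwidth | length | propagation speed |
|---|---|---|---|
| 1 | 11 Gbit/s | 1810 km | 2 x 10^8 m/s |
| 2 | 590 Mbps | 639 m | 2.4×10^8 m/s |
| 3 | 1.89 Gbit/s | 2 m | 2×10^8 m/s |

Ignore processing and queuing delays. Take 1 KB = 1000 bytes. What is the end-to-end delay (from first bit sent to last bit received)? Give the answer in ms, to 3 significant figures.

L = 72000 bits.
Transmission delays (L/R per hop): 0.00654545, 0.122034, 0.0380952 ms; sum = 0.166675 ms.
Propagation delays (d/s per hop): 9.05, 0.0026625, 1e-05 ms; sum = 9.05267 ms.
End-to-end = 9.22 ms.

9.22 ms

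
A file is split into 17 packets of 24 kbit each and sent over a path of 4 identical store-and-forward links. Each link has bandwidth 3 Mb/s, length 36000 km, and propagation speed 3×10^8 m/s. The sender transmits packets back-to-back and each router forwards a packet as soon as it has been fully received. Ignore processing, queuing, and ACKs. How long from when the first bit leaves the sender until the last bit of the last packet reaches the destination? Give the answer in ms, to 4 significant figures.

640.0 ms

Per-hop transmission t_tx = L/R = 24000/3000000 = 8 ms.
Per-hop propagation t_prop = 36000000/300000000 = 120 ms.
Pipeline fill: first packet needs 4·t_tx to clear all hops; remaining 16 packets each add one t_tx.
Total = (4+17-1)·t_tx + 4·t_prop = 20·8 + 4·120 = 640.0 ms.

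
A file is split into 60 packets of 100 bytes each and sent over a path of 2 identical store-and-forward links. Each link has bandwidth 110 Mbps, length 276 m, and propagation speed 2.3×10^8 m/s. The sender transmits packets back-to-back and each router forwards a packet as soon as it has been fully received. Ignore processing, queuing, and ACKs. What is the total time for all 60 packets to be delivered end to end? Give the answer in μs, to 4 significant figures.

446.0 μs

Per-hop transmission t_tx = L/R = 800/110000000 = 7.27273 μs.
Per-hop propagation t_prop = 276/2.3e+08 = 1.2 μs.
Pipeline fill: first packet needs 2·t_tx to clear all hops; remaining 59 packets each add one t_tx.
Total = (2+60-1)·t_tx + 2·t_prop = 61·7.27273 + 2·1.2 = 446.0 μs.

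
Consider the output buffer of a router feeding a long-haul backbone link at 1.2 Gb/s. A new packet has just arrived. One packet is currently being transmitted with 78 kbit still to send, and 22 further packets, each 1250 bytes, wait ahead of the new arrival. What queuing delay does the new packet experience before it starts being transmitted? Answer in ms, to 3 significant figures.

Each queued packet: L/R = 10000/1200000000 = 0.00833333 ms.
22 queued → 0.183333 ms.
Plus remaining 78000 bits of current packet: 0.065 ms.
Queuing delay = 0.248 ms.

0.248 ms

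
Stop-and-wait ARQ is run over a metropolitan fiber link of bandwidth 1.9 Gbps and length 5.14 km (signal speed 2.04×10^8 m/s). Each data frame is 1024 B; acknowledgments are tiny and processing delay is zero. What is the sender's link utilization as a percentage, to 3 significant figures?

7.88 %

t_tx = L/R = 8192/1900000000 = 4.31158e-06 s.
t_prop = 5140/204000000 = 2.51961e-05 s; RTT = 5.03922e-05 s.
Cycle = t_tx + RTT = 5.47037e-05 s.
Utilization = t_tx / cycle = 4.31158e-06/5.47037e-05 = 7.88 %.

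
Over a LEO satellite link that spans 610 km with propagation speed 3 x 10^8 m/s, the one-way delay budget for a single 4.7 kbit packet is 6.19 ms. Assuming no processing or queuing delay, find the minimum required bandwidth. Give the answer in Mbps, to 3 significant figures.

Propagation delay = 610000 / 300000000 = 2.03333 ms.
Transmission budget = 6.19 − 2.03333 = 4.15667 ms.
R ≥ L / t_tx = 4700 bits / 0.00415667 s = 1.13 Mbps.

1.13 Mbps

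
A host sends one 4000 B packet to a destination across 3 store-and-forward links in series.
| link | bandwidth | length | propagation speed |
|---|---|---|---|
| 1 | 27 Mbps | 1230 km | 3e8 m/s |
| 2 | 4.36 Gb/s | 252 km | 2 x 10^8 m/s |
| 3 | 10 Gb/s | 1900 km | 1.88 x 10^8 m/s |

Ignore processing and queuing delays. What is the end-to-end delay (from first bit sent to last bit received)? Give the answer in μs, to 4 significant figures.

L = 4000 × 8 = 32000 bits.
Transmission delays (L/R per hop): 1185.19, 7.33945, 3.2 μs; sum = 1195.72 μs.
Propagation delays (d/s per hop): 4100, 1260, 10106.4 μs; sum = 15466.4 μs.
End-to-end = 16660 μs.

16660 μs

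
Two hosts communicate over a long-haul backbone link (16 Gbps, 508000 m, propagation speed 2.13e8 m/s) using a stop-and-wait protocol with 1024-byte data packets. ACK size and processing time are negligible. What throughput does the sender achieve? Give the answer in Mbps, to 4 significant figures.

t_tx = L/R = 8192/16000000000 = 5.12e-07 s.
t_prop = 508000/213000000 = 0.00238498 s; RTT = 0.00476995 s.
Cycle = t_tx + RTT = 0.00477047 s.
Throughput = L / cycle = 8192 / 0.00477047 = 1.717 Mbps.

1.717 Mbps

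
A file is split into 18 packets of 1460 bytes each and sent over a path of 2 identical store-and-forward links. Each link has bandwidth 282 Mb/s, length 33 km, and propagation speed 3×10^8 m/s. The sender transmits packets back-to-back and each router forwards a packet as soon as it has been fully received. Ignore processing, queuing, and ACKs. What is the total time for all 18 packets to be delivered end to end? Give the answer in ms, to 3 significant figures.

Per-hop transmission t_tx = L/R = 11680/282000000 = 0.0414184 ms.
Per-hop propagation t_prop = 33000/300000000 = 0.11 ms.
Pipeline fill: first packet needs 2·t_tx to clear all hops; remaining 17 packets each add one t_tx.
Total = (2+18-1)·t_tx + 2·t_prop = 19·0.0414184 + 2·0.11 = 1.01 ms.

1.01 ms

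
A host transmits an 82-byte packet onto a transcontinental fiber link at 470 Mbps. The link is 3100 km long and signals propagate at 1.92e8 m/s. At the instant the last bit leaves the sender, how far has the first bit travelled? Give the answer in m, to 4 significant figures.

t_tx = L/R = 656/470000000 = 1.39574e-06 s.
Distance = s × t_tx = 192000000 × 1.39574e-06 = 268.0 m.

268.0 m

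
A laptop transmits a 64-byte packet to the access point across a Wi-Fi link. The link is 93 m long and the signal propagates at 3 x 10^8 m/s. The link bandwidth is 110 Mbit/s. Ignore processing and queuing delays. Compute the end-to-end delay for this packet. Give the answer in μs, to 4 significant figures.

L = 64 × 8 = 512 bits.
Transmission delay = L/R = 512 / 110000000 = 4.65455 μs.
Propagation delay = d/s = 93 m / 300000000 m/s = 0.31 μs.
Total = 4.965 μs.

4.965 μs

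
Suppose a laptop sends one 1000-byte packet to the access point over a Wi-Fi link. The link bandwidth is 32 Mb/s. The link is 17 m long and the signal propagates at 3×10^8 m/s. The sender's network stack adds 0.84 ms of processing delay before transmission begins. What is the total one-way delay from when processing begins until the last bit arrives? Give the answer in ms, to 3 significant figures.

L = 1000 × 8 = 8000 bits.
Transmission delay = L/R = 8000 / 32000000 = 0.25 ms.
Propagation delay = d/s = 17 m / 300000000 m/s = 5.66667e-05 ms.
Plus processing delay 0.84 ms = 0.84 ms.
Total = 1.09 ms.

1.09 ms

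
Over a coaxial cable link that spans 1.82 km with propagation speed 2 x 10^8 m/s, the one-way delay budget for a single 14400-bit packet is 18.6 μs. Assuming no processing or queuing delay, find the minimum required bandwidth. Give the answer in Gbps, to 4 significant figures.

Propagation delay = 1820 / 200000000 = 9.1 μs.
Transmission budget = 18.6 − 9.1 = 9.5 μs.
R ≥ L / t_tx = 14400 bits / 9.5e-06 s = 1.516 Gbps.

1.516 Gbps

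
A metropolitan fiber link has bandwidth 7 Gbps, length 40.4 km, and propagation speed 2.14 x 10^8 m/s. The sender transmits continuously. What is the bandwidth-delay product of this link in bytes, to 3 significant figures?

165000 bytes

Propagation delay = 40400 / 214000000 = 0.000188785 s.
BDP = R × t_prop = 7000000000 × 0.000188785 = 1321500 bits.
In bytes: 1321500/8 = 165000 bytes.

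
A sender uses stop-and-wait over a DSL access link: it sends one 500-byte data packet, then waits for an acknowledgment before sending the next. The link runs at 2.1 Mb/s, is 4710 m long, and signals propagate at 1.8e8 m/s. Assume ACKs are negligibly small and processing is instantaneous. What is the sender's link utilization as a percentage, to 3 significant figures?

97.3 %

t_tx = L/R = 4000/2100000 = 0.00190476 s.
t_prop = 4710/180000000 = 2.61667e-05 s; RTT = 5.23333e-05 s.
Cycle = t_tx + RTT = 0.0019571 s.
Utilization = t_tx / cycle = 0.00190476/0.0019571 = 97.3 %.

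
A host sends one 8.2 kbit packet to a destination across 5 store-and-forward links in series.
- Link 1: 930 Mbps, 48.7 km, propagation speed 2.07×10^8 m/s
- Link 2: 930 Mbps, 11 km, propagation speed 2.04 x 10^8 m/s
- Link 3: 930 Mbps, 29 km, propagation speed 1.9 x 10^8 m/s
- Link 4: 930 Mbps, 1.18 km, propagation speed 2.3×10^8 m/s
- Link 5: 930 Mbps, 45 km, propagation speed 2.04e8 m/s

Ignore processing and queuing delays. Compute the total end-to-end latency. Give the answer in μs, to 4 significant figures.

L = 8200 bits.
Transmission delay per hop = L/R = 8200/930000000 = 8.8172 μs; 5 hops → 44.086 μs.
Propagation delays (d/s per hop): 235.266, 53.9216, 152.632, 5.13043, 220.588 μs; sum = 667.538 μs.
End-to-end = 711.6 μs.

711.6 μs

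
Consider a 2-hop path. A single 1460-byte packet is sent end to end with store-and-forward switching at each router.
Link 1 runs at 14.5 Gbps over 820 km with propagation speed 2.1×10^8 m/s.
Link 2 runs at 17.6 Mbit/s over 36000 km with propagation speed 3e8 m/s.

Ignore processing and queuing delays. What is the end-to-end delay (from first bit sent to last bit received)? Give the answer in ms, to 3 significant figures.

125 ms

L = 1460 × 8 = 11680 bits.
Transmission delays (L/R per hop): 0.000805517, 0.663636 ms; sum = 0.664442 ms.
Propagation delays (d/s per hop): 3.90476, 120 ms; sum = 123.905 ms.
End-to-end = 125 ms.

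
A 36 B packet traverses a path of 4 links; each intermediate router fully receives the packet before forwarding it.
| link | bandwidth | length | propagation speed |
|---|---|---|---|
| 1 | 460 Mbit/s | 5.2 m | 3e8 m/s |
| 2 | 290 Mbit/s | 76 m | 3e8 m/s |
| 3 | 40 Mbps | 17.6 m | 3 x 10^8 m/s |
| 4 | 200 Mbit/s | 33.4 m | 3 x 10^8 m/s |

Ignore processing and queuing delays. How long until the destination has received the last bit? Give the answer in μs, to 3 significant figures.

10.7 μs

L = 36 × 8 = 288 bits.
Transmission delays (L/R per hop): 0.626087, 0.993103, 7.2, 1.44 μs; sum = 10.2592 μs.
Propagation delays (d/s per hop): 0.0173333, 0.253333, 0.0586667, 0.111333 μs; sum = 0.440667 μs.
End-to-end = 10.7 μs.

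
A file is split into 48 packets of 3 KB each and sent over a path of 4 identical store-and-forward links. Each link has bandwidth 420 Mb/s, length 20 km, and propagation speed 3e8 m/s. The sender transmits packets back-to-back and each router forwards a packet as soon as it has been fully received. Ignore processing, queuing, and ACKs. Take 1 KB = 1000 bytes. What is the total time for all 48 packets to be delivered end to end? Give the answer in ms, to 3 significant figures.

Per-hop transmission t_tx = L/R = 24000/420000000 = 0.0571429 ms.
Per-hop propagation t_prop = 20000/300000000 = 0.0666667 ms.
Pipeline fill: first packet needs 4·t_tx to clear all hops; remaining 47 packets each add one t_tx.
Total = (4+48-1)·t_tx + 4·t_prop = 51·0.0571429 + 4·0.0666667 = 3.18 ms.

3.18 ms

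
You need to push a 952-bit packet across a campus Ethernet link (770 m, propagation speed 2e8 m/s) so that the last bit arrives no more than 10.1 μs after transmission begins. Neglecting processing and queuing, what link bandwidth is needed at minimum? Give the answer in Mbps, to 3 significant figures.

152 Mbps

Propagation delay = 770 / 200000000 = 3.85 μs.
Transmission budget = 10.1 − 3.85 = 6.25 μs.
R ≥ L / t_tx = 952 bits / 6.25e-06 s = 152 Mbps.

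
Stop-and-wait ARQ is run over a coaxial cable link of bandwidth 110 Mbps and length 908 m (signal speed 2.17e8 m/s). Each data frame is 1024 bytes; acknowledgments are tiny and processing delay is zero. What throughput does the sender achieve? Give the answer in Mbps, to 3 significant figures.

t_tx = L/R = 8192/110000000 = 7.44727e-05 s.
t_prop = 908/217000000 = 4.18433e-06 s; RTT = 8.36866e-06 s.
Cycle = t_tx + RTT = 8.28414e-05 s.
Throughput = L / cycle = 8192 / 8.28414e-05 = 98.9 Mbps.

98.9 Mbps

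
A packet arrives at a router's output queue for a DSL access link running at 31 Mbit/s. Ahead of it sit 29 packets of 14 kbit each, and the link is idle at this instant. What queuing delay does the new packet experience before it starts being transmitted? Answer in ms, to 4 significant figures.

13.10 ms

Each queued packet: L/R = 14000/31000000 = 0.451613 ms.
29 queued → 13.0968 ms.
Queuing delay = 13.10 ms.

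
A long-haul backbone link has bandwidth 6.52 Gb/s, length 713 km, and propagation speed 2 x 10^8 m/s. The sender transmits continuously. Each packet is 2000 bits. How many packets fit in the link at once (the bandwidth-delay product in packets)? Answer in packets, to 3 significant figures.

Propagation delay = 713000 / 200000000 = 0.003565 s.
BDP = R × t_prop = 6520000000 × 0.003565 = 23243800 bits.
In packets of 2000 bits: 11600 packets.

11600 packets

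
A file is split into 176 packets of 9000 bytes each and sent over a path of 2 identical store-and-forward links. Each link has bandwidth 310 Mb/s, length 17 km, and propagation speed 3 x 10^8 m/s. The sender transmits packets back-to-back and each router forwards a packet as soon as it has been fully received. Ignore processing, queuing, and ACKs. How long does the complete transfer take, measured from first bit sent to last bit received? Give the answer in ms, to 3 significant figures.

41.2 ms

Per-hop transmission t_tx = L/R = 72000/310000000 = 0.232258 ms.
Per-hop propagation t_prop = 17000/300000000 = 0.0566667 ms.
Pipeline fill: first packet needs 2·t_tx to clear all hops; remaining 175 packets each add one t_tx.
Total = (2+176-1)·t_tx + 2·t_prop = 177·0.232258 + 2·0.0566667 = 41.2 ms.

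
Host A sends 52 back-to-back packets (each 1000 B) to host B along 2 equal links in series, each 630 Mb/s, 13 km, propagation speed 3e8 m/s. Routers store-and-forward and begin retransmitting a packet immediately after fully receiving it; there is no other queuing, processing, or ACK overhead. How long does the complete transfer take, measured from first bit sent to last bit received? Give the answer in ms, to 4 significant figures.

0.7597 ms

Per-hop transmission t_tx = L/R = 8000/630000000 = 0.0126984 ms.
Per-hop propagation t_prop = 13000/300000000 = 0.0433333 ms.
Pipeline fill: first packet needs 2·t_tx to clear all hops; remaining 51 packets each add one t_tx.
Total = (2+52-1)·t_tx + 2·t_prop = 53·0.0126984 + 2·0.0433333 = 0.7597 ms.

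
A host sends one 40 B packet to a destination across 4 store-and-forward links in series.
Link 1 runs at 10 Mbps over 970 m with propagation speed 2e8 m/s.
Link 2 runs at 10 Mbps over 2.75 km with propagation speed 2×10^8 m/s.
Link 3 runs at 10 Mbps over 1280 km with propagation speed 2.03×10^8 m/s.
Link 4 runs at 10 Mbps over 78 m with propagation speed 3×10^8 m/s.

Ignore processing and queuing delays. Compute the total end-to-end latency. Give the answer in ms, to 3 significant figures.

6.45 ms

L = 40 × 8 = 320 bits.
Transmission delay per hop = L/R = 320/10000000 = 0.032 ms; 4 hops → 0.128 ms.
Propagation delays (d/s per hop): 0.00485, 0.01375, 6.30542, 0.00026 ms; sum = 6.32428 ms.
End-to-end = 6.45 ms.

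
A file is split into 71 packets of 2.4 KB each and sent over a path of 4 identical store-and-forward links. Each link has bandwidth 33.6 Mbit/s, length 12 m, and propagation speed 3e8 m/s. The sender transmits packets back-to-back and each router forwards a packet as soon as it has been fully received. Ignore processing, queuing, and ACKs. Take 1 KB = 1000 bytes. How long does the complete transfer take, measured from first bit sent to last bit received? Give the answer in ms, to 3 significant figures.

42.3 ms

Per-hop transmission t_tx = L/R = 19200/33600000 = 0.571429 ms.
Per-hop propagation t_prop = 12/300000000 = 4e-05 ms.
Pipeline fill: first packet needs 4·t_tx to clear all hops; remaining 70 packets each add one t_tx.
Total = (4+71-1)·t_tx + 4·t_prop = 74·0.571429 + 4·4e-05 = 42.3 ms.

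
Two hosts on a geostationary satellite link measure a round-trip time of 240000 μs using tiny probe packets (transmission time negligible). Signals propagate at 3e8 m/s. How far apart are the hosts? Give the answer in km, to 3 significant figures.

One-way propagation = RTT/2 = 120000 μs.
d = s × t = 300000000 × 0.12 = 36000 km.

36000 km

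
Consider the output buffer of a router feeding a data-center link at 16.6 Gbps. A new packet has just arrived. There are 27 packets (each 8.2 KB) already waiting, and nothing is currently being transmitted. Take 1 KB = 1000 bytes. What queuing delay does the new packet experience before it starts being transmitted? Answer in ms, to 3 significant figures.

Each queued packet: L/R = 65600/1.66e+10 = 0.00395181 ms.
27 queued → 0.106699 ms.
Queuing delay = 0.107 ms.

0.107 ms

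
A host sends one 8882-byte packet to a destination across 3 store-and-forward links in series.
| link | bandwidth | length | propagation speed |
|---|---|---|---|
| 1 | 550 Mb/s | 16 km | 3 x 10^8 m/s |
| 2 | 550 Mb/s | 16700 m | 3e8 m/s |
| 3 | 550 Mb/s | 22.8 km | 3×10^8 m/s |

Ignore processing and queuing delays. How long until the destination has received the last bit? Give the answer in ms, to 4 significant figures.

0.5726 ms

L = 8882 × 8 = 71056 bits.
Transmission delay per hop = L/R = 71056/550000000 = 0.129193 ms; 3 hops → 0.387578 ms.
Propagation delays (d/s per hop): 0.0533333, 0.0556667, 0.076 ms; sum = 0.185 ms.
End-to-end = 0.5726 ms.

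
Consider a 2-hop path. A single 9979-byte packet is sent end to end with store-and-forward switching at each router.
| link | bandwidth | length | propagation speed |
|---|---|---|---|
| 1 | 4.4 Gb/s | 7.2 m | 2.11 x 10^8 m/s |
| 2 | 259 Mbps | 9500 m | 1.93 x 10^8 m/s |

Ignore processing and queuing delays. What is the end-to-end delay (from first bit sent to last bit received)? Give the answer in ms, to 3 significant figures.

0.376 ms

L = 9979 × 8 = 79832 bits.
Transmission delays (L/R per hop): 0.0181436, 0.308232 ms; sum = 0.326375 ms.
Propagation delays (d/s per hop): 3.41232e-05, 0.0492228 ms; sum = 0.0492569 ms.
End-to-end = 0.376 ms.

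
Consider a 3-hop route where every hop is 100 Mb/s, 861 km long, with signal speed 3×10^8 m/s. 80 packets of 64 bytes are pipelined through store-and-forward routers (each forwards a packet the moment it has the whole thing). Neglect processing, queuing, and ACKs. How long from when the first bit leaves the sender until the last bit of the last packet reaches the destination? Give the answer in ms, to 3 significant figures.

9.03 ms

Per-hop transmission t_tx = L/R = 512/100000000 = 0.00512 ms.
Per-hop propagation t_prop = 861000/300000000 = 2.87 ms.
Pipeline fill: first packet needs 3·t_tx to clear all hops; remaining 79 packets each add one t_tx.
Total = (3+80-1)·t_tx + 3·t_prop = 82·0.00512 + 3·2.87 = 9.03 ms.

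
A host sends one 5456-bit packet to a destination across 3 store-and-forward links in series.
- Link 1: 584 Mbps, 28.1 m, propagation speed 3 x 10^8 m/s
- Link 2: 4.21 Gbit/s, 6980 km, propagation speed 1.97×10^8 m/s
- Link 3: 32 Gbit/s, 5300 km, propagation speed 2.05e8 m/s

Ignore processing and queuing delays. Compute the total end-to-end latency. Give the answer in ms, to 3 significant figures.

Transmission delays (L/R per hop): 0.00934247, 0.00129596, 0.0001705 ms; sum = 0.0108089 ms.
Propagation delays (d/s per hop): 9.36667e-05, 35.4315, 25.8537 ms; sum = 61.2852 ms.
End-to-end = 61.3 ms.

61.3 ms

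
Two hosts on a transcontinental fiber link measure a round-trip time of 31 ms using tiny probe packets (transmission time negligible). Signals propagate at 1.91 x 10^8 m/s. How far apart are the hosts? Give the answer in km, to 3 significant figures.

One-way propagation = RTT/2 = 15.5 ms.
d = s × t = 191000000 × 0.0155 = 2960 km.

2960 km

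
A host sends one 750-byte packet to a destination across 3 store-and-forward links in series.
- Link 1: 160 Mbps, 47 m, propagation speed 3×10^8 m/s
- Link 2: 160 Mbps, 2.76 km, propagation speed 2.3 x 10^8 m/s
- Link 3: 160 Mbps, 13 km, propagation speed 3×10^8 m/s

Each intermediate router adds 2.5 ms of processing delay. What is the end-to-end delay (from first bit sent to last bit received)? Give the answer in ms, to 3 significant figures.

5.17 ms

L = 750 × 8 = 6000 bits.
Transmission delay per hop = L/R = 6000/160000000 = 0.0375 ms; 3 hops → 0.1125 ms.
Propagation delays (d/s per hop): 0.000156667, 0.012, 0.0433333 ms; sum = 0.05549 ms.
Processing at 2 router(s): 2 × 2.5 ms = 5 ms.
End-to-end = 5.17 ms.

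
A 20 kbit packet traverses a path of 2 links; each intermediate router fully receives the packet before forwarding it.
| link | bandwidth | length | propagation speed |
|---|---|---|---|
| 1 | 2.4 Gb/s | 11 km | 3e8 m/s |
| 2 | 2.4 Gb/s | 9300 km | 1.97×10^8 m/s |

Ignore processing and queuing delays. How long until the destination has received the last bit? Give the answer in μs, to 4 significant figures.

L = 20000 bits.
Transmission delay per hop = L/R = 20000/2400000000 = 8.33333 μs; 2 hops → 16.6667 μs.
Propagation delays (d/s per hop): 36.6667, 47208.1 μs; sum = 47244.8 μs.
End-to-end = 47260 μs.

47260 μs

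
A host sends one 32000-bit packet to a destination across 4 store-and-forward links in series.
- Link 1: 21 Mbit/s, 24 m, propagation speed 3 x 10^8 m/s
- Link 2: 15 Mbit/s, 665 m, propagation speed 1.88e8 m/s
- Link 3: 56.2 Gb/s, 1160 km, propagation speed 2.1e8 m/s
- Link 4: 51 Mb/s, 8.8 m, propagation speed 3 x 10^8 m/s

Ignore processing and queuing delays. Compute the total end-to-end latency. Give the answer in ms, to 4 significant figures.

Transmission delays (L/R per hop): 1.52381, 2.13333, 0.000569395, 0.627451 ms; sum = 4.28516 ms.
Propagation delays (d/s per hop): 8e-05, 0.00353723, 5.52381, 2.93333e-05 ms; sum = 5.52746 ms.
End-to-end = 9.813 ms.

9.813 ms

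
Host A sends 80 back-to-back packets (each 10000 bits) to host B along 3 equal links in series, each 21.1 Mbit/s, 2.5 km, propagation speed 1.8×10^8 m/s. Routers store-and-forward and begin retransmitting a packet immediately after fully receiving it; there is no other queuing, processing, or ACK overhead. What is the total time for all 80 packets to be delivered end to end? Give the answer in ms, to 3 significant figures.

38.9 ms

Per-hop transmission t_tx = L/R = 10000/21100000 = 0.473934 ms.
Per-hop propagation t_prop = 2500/180000000 = 0.0138889 ms.
Pipeline fill: first packet needs 3·t_tx to clear all hops; remaining 79 packets each add one t_tx.
Total = (3+80-1)·t_tx + 3·t_prop = 82·0.473934 + 3·0.0138889 = 38.9 ms.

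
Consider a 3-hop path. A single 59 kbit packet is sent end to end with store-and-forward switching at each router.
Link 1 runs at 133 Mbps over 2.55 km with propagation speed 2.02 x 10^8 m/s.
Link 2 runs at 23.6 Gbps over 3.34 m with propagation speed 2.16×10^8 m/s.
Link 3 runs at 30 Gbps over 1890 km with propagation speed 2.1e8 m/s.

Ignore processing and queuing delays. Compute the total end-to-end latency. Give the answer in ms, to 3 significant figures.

L = 59000 bits.
Transmission delays (L/R per hop): 0.443609, 0.0025, 0.00196667 ms; sum = 0.448076 ms.
Propagation delays (d/s per hop): 0.0126238, 1.5463e-05, 9 ms; sum = 9.01264 ms.
End-to-end = 9.46 ms.

9.46 ms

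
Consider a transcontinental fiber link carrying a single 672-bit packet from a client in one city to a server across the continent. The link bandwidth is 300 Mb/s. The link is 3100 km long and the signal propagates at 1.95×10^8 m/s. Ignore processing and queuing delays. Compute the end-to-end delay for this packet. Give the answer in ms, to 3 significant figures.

Transmission delay = L/R = 672 / 300000000 = 0.00224 ms.
Propagation delay = d/s = 3100000 m / 195000000 m/s = 15.8974 ms.
Total = 15.9 ms.

15.9 ms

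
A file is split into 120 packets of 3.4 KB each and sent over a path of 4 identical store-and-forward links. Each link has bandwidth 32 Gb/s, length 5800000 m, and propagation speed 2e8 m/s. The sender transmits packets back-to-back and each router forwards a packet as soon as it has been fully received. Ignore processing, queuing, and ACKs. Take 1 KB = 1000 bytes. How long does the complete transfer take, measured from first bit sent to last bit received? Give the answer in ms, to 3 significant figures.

Per-hop transmission t_tx = L/R = 27200/32000000000 = 0.00085 ms.
Per-hop propagation t_prop = 5800000/200000000 = 29 ms.
Pipeline fill: first packet needs 4·t_tx to clear all hops; remaining 119 packets each add one t_tx.
Total = (4+120-1)·t_tx + 4·t_prop = 123·0.00085 + 4·29 = 116 ms.

116 ms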